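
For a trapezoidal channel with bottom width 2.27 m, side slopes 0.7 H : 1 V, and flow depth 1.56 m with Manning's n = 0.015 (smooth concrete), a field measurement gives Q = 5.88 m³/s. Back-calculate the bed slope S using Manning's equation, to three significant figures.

A = (b + z·y)·y = (2.27 + 0.7×1.56)×1.56 = 5.245 m²
P = b + 2y√(1+z²) = 2.27 + 2×1.56×√(1+0.7²) = 6.078 m
R = A/P = 5.245/6.078 = 0.8628 m
S = (Q·n / (1·A·R^(2/3)))² = (5.88×0.015 / (1×5.245×0.9063))² = 0.0003443

0.000344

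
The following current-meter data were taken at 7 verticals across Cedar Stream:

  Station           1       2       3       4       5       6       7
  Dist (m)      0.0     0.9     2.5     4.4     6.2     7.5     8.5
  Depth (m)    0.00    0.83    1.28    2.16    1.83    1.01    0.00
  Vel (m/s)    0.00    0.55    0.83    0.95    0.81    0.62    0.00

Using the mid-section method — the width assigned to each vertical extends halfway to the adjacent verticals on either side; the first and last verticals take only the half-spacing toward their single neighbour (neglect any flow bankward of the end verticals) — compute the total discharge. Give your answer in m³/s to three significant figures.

9.24 m³/s

w_2 = (2.5 − 0.0)/2 = 1.25 m; q_2 = 0.55 × 0.83 × 1.25 = 0.5706 m³/s
w_3 = (4.4 − 0.9)/2 = 1.75 m; q_3 = 0.83 × 1.28 × 1.75 = 1.859 m³/s
w_4 = (6.2 − 2.5)/2 = 1.85 m; q_4 = 0.95 × 2.16 × 1.85 = 3.796 m³/s
w_5 = (7.5 − 4.4)/2 = 1.55 m; q_5 = 0.81 × 1.83 × 1.55 = 2.298 m³/s
w_6 = (8.5 − 6.2)/2 = 1.15 m; q_6 = 0.62 × 1.01 × 1.15 = 0.7201 m³/s
Stations 1, 7 contribute zero (depth or velocity is 0).
Q = Σ qᵢ = 9.244 m³/s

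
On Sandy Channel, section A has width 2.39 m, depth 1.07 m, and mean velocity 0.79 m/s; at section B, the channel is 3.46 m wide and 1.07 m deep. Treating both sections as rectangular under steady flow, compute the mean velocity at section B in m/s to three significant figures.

Q = A₁V₁ = (2.39×1.07) × 0.79 = 2.020 m³/s
A₂ = 3.46 × 1.07 = 3.702 m²
V₂ = Q/A₂ = 2.020/3.702 = 0.5457 m/s

0.546 m/s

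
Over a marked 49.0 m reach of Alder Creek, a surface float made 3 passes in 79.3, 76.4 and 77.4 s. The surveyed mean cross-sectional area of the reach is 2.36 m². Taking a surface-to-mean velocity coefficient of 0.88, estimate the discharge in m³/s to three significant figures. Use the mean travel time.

t̄ = (79.3 + 76.4 + 77.4) / 3 = 77.7 s
v_surface = L / t̄ = 49.0 / 77.7 = 0.6306 m/s
v_mean = 0.88 × 0.6306 = 0.5550 m/s
Q = A × v_mean = 2.36 × 0.5550 = 1.310 m³/s

1.31 m³/s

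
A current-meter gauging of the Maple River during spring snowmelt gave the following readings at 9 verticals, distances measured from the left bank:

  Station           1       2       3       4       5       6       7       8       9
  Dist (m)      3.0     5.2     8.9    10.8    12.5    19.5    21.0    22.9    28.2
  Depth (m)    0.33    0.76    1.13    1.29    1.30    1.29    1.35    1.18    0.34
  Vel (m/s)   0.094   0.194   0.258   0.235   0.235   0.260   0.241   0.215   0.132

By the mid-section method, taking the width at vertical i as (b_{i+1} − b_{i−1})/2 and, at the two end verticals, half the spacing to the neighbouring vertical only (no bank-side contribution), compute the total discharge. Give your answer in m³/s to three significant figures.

w_1 = (5.2 − 3.0)/2 = 1.1 m; q_1 = 0.094 × 0.33 × 1.1 = 0.03412 m³/s
w_2 = (8.9 − 3.0)/2 = 2.95 m; q_2 = 0.194 × 0.76 × 2.95 = 0.4349 m³/s
w_3 = (10.8 − 5.2)/2 = 2.8 m; q_3 = 0.258 × 1.13 × 2.8 = 0.8163 m³/s
w_4 = (12.5 − 8.9)/2 = 1.8 m; q_4 = 0.235 × 1.29 × 1.8 = 0.5457 m³/s
w_5 = (19.5 − 10.8)/2 = 4.35 m; q_5 = 0.235 × 1.30 × 4.35 = 1.329 m³/s
w_6 = (21.0 − 12.5)/2 = 4.25 m; q_6 = 0.260 × 1.29 × 4.25 = 1.425 m³/s
w_7 = (22.9 − 19.5)/2 = 1.7 m; q_7 = 0.241 × 1.35 × 1.7 = 0.5531 m³/s
w_8 = (28.2 − 21.0)/2 = 3.6 m; q_8 = 0.215 × 1.18 × 3.6 = 0.9133 m³/s
w_9 = (28.2 − 22.9)/2 = 2.65 m; q_9 = 0.132 × 0.34 × 2.65 = 0.1189 m³/s
Q = Σ qᵢ = 6.171 m³/s

6.17 m³/s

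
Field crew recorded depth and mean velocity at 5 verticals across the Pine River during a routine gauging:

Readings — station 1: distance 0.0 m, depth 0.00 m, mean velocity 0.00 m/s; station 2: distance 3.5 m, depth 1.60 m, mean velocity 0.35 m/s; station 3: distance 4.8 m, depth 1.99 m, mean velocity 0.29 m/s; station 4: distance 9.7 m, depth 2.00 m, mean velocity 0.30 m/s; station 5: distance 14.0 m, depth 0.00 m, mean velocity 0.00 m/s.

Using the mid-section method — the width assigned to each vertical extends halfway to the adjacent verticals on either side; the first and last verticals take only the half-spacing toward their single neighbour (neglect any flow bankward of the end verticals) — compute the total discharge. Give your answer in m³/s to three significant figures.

w_2 = (4.8 − 0.0)/2 = 2.4 m; q_2 = 0.35 × 1.60 × 2.4 = 1.344 m³/s
w_3 = (9.7 − 3.5)/2 = 3.1 m; q_3 = 0.29 × 1.99 × 3.1 = 1.789 m³/s
w_4 = (14.0 − 4.8)/2 = 4.6 m; q_4 = 0.30 × 2.00 × 4.6 = 2.760 m³/s
Stations 1, 5 contribute zero (depth or velocity is 0).
Q = Σ qᵢ = 5.893 m³/s

5.89 m³/s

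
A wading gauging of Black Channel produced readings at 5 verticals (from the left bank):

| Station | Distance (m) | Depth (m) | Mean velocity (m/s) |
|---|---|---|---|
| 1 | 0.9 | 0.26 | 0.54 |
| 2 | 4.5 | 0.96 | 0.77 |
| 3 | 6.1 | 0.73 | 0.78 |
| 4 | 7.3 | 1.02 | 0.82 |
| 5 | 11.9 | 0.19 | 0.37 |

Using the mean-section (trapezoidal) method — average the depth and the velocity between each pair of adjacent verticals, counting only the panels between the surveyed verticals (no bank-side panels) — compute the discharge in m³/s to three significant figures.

Panel 1-2: Δb = 3.6 m, d̄ = (0.26+0.96)/2 = 0.61, v̄ = (0.54+0.77)/2 = 0.655 → q = 3.6×0.61×0.655 = 1.438 m³/s
Panel 2-3: Δb = 1.6 m, d̄ = (0.96+0.73)/2 = 0.845, v̄ = (0.77+0.78)/2 = 0.775 → q = 1.6×0.845×0.775 = 1.048 m³/s
Panel 3-4: Δb = 1.2 m, d̄ = (0.73+1.02)/2 = 0.875, v̄ = (0.78+0.82)/2 = 0.8 → q = 1.2×0.875×0.8 = 0.8400 m³/s
Panel 4-5: Δb = 4.6 m, d̄ = (1.02+0.19)/2 = 0.605, v̄ = (0.82+0.37)/2 = 0.595 → q = 4.6×0.605×0.595 = 1.656 m³/s
Q = Σ q = 4.982 m³/s

4.98 m³/s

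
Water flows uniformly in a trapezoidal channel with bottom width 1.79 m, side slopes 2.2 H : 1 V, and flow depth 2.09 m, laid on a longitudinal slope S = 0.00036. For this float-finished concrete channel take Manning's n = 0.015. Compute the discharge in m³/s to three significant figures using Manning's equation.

18.2 m³/s

A = (b + z·y)·y = (1.79 + 2.2×2.09)×2.09 = 13.35 m²
P = b + 2y√(1+z²) = 1.79 + 2×2.09×√(1+2.2²) = 11.89 m
R = A/P = 13.35/11.89 = 1.123 m
Q = (1/n)·A·R^(2/3)·S^(1/2) = (1/0.015) × 13.35 × 1.123^(2/3) × 0.00036^(1/2) = 18.24 m³/s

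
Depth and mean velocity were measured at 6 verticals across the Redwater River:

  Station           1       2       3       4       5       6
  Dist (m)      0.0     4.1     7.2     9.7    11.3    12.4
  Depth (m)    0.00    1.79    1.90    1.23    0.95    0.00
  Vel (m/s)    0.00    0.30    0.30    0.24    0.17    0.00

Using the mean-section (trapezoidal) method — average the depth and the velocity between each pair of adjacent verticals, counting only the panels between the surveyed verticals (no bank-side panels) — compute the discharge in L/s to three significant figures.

3720 L/s

Panel 1-2: Δb = 4.1 m, d̄ = (0.00+1.79)/2 = 0.895, v̄ = (0.00+0.30)/2 = 0.15 → q = 4.1×0.895×0.15 = 0.5504 m³/s
Panel 2-3: Δb = 3.1 m, d̄ = (1.79+1.90)/2 = 1.845, v̄ = (0.30+0.30)/2 = 0.3 → q = 3.1×1.845×0.3 = 1.716 m³/s
Panel 3-4: Δb = 2.5 m, d̄ = (1.90+1.23)/2 = 1.565, v̄ = (0.30+0.24)/2 = 0.27 → q = 2.5×1.565×0.27 = 1.056 m³/s
Panel 4-5: Δb = 1.6 m, d̄ = (1.23+0.95)/2 = 1.09, v̄ = (0.24+0.17)/2 = 0.205 → q = 1.6×1.09×0.205 = 0.3575 m³/s
Panel 5-6: Δb = 1.1 m, d̄ = (0.95+0.00)/2 = 0.475, v̄ = (0.17+0.00)/2 = 0.085 → q = 1.1×0.475×0.085 = 0.04441 m³/s
Q = Σ q = 3.725 m³/s
= 3.725 × 1000 = 3725 L/s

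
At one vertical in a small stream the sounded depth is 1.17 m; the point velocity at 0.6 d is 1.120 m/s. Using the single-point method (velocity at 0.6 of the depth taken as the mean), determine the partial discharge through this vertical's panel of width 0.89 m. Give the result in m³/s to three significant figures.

1.17 m³/s

v̄ = v₀.₆ = 1.120 m/s
q = v̄ × d × w = 1.120 × 1.17 × 0.89 = 1.166 m³/s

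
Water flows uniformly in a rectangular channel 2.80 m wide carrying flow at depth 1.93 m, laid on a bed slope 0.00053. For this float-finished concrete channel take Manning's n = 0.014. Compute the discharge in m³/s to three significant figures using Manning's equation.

7.73 m³/s

A = b·y = 2.80 × 1.93 = 5.404 m²
P = b + 2y = 2.80 + 2×1.93 = 6.660 m
R = A/P = 5.404/6.660 = 0.8114 m
Q = (1/n)·A·R^(2/3)·S^(1/2) = (1/0.014) × 5.404 × 0.8114^(2/3) × 0.00053^(1/2) = 7.731 m³/s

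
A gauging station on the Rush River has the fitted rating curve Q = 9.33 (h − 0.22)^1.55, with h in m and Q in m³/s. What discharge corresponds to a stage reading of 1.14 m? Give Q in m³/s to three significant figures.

8.20 m³/s

Q = 9.33 × (1.14 − 0.22)^1.55 = 9.33 × 0.92^1.55 = 8.199 m³/s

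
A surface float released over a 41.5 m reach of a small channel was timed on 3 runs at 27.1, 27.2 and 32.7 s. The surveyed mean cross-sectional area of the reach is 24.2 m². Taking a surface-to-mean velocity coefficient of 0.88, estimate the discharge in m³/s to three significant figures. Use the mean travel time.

30.5 m³/s

t̄ = (27.1 + 27.2 + 32.7) / 3 = 29 s
v_surface = L / t̄ = 41.5 / 29 = 1.431 m/s
v_mean = 0.88 × 1.431 = 1.259 m/s
Q = A × v_mean = 24.2 × 1.259 = 30.48 m³/s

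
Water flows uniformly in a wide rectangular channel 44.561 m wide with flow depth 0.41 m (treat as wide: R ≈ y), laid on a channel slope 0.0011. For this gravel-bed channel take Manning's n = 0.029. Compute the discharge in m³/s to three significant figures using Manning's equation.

11.5 m³/s

A = b·y = 44.561 × 0.41 = 18.27 m²
Wide channel: R ≈ y = 0.41 m
Q = (1/n)·A·R^(2/3)·S^(1/2) = (1/0.029) × 18.27 × 0.4100^(2/3) × 0.0011^(1/2) = 11.53 m³/s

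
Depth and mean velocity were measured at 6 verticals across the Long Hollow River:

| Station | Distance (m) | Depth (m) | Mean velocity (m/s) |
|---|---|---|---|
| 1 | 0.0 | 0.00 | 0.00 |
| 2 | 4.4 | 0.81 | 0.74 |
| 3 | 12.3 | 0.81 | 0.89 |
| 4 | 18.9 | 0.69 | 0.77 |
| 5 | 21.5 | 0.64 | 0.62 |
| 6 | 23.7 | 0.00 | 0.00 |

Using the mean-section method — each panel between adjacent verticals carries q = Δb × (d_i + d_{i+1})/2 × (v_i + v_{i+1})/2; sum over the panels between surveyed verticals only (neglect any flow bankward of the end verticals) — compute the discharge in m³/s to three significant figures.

11.4 m³/s

Panel 1-2: Δb = 4.4 m, d̄ = (0.00+0.81)/2 = 0.405, v̄ = (0.00+0.74)/2 = 0.37 → q = 4.4×0.405×0.37 = 0.6593 m³/s
Panel 2-3: Δb = 7.9 m, d̄ = (0.81+0.81)/2 = 0.81, v̄ = (0.74+0.89)/2 = 0.815 → q = 7.9×0.81×0.815 = 5.215 m³/s
Panel 3-4: Δb = 6.6 m, d̄ = (0.81+0.69)/2 = 0.75, v̄ = (0.89+0.77)/2 = 0.83 → q = 6.6×0.75×0.83 = 4.109 m³/s
Panel 4-5: Δb = 2.6 m, d̄ = (0.69+0.64)/2 = 0.665, v̄ = (0.77+0.62)/2 = 0.695 → q = 2.6×0.665×0.695 = 1.202 m³/s
Panel 5-6: Δb = 2.2 m, d̄ = (0.64+0.00)/2 = 0.32, v̄ = (0.62+0.00)/2 = 0.31 → q = 2.2×0.32×0.31 = 0.2182 m³/s
Q = Σ q = 11.40 m³/s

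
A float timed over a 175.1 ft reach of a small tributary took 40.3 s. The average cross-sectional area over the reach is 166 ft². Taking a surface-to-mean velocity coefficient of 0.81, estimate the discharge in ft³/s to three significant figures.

584 ft³/s

v_surface = L / t̄ = 175.1 / 40.3 = 4.345 ft/s
v_mean = 0.81 × 4.345 = 3.519 ft/s
Q = A × v_mean = 166 × 3.519 = 584.2 ft³/s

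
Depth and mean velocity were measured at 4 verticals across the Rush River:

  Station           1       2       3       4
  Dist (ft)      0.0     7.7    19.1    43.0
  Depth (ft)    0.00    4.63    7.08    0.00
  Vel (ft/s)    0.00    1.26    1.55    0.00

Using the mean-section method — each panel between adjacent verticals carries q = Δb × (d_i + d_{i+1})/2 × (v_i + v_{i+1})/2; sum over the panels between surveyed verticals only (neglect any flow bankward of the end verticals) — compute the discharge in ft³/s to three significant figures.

171 ft³/s

Panel 1-2: Δb = 7.7 ft, d̄ = (0.00+4.63)/2 = 2.315, v̄ = (0.00+1.26)/2 = 0.63 → q = 7.7×2.315×0.63 = 11.23 ft³/s
Panel 2-3: Δb = 11.4 ft, d̄ = (4.63+7.08)/2 = 5.855, v̄ = (1.26+1.55)/2 = 1.405 → q = 11.4×5.855×1.405 = 93.78 ft³/s
Panel 3-4: Δb = 23.9 ft, d̄ = (7.08+0.00)/2 = 3.54, v̄ = (1.55+0.00)/2 = 0.775 → q = 23.9×3.54×0.775 = 65.57 ft³/s
Q = Σ q = 170.6 ft³/s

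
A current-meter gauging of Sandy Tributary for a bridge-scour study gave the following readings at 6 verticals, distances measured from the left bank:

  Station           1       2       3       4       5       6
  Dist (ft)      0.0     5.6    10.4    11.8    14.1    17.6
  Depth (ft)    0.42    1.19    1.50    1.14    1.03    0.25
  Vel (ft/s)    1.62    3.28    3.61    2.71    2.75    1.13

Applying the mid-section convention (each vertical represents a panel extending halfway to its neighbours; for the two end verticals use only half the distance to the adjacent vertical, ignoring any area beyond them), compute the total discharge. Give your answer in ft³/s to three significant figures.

53.4 ft³/s

w_1 = (5.6 − 0.0)/2 = 2.8 ft; q_1 = 1.62 × 0.42 × 2.8 = 1.905 ft³/s
w_2 = (10.4 − 0.0)/2 = 5.2 ft; q_2 = 3.28 × 1.19 × 5.2 = 20.30 ft³/s
w_3 = (11.8 − 5.6)/2 = 3.1 ft; q_3 = 3.61 × 1.50 × 3.1 = 16.79 ft³/s
w_4 = (14.1 − 10.4)/2 = 1.85 ft; q_4 = 2.71 × 1.14 × 1.85 = 5.715 ft³/s
w_5 = (17.6 − 11.8)/2 = 2.9 ft; q_5 = 2.75 × 1.03 × 2.9 = 8.214 ft³/s
w_6 = (17.6 − 14.1)/2 = 1.75 ft; q_6 = 1.13 × 0.25 × 1.75 = 0.4944 ft³/s
Q = Σ qᵢ = 53.41 ft³/s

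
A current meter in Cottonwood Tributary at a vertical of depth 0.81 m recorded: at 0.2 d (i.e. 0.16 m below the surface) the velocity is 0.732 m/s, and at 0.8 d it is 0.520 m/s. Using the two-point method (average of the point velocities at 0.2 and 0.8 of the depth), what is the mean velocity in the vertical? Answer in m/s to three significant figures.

0.626 m/s

v̄ = (0.732 + 0.520) / 2 = 0.6260 m/s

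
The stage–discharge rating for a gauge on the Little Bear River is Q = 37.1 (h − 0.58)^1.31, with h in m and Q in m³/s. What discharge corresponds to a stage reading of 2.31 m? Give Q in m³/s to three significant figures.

76.1 m³/s

Q = 37.1 × (2.31 − 0.58)^1.31 = 37.1 × 1.73^1.31 = 76.07 m³/s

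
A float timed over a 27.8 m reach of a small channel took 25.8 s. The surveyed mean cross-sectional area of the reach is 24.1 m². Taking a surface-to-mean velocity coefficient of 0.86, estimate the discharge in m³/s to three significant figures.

22.3 m³/s

v_surface = L / t̄ = 27.8 / 25.8 = 1.078 m/s
v_mean = 0.86 × 1.078 = 0.9267 m/s
Q = A × v_mean = 24.1 × 0.9267 = 22.33 m³/s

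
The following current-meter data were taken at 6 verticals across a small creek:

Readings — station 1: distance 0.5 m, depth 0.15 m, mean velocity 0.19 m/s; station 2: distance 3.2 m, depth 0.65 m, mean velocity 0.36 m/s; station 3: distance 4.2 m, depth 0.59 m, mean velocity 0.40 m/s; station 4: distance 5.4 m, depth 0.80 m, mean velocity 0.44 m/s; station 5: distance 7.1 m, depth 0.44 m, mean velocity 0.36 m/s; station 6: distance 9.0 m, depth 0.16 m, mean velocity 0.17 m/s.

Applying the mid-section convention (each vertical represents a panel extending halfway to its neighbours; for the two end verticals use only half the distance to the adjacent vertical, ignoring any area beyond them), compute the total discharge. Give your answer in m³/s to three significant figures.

1.55 m³/s

w_1 = (3.2 − 0.5)/2 = 1.35 m; q_1 = 0.19 × 0.15 × 1.35 = 0.03848 m³/s
w_2 = (4.2 − 0.5)/2 = 1.85 m; q_2 = 0.36 × 0.65 × 1.85 = 0.4329 m³/s
w_3 = (5.4 − 3.2)/2 = 1.1 m; q_3 = 0.40 × 0.59 × 1.1 = 0.2596 m³/s
w_4 = (7.1 − 4.2)/2 = 1.45 m; q_4 = 0.44 × 0.80 × 1.45 = 0.5104 m³/s
w_5 = (9.0 − 5.4)/2 = 1.8 m; q_5 = 0.36 × 0.44 × 1.8 = 0.2851 m³/s
w_6 = (9.0 − 7.1)/2 = 0.95 m; q_6 = 0.17 × 0.16 × 0.95 = 0.02584 m³/s
Q = Σ qᵢ = 1.552 m³/s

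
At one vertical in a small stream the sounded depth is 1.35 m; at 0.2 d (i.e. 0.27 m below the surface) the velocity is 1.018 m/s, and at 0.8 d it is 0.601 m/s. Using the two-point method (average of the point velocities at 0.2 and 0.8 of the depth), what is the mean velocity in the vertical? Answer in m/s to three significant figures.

0.810 m/s

v̄ = (1.018 + 0.601) / 2 = 0.8095 m/s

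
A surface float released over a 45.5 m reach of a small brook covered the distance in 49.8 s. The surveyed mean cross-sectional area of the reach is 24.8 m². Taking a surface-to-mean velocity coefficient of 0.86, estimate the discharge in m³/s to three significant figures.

19.5 m³/s

v_surface = L / t̄ = 45.5 / 49.8 = 0.9137 m/s
v_mean = 0.86 × 0.9137 = 0.7857 m/s
Q = A × v_mean = 24.8 × 0.7857 = 19.49 m³/s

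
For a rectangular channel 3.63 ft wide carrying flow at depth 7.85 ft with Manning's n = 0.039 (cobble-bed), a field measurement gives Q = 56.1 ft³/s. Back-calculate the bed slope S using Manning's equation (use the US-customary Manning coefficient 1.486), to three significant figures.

0.00159

A = b·y = 3.63 × 7.85 = 28.50 ft²
P = b + 2y = 3.63 + 2×7.85 = 19.33 ft
R = A/P = 28.50/19.33 = 1.474 ft
S = (Q·n / (1.486·A·R^(2/3)))² = (56.1×0.039 / (1.486×28.50×1.295))² = 0.001591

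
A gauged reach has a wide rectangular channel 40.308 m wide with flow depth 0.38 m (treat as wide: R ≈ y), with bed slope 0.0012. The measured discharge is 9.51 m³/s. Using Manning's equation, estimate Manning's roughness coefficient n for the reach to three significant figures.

A = b·y = 40.308 × 0.38 = 15.32 m²
Wide channel: R ≈ y = 0.38 m
n = (1/Q)·A·R^(2/3)·S^(1/2) = (1/9.51) × 15.32 × 0.5246 × 0.03464 = 0.02927

0.0293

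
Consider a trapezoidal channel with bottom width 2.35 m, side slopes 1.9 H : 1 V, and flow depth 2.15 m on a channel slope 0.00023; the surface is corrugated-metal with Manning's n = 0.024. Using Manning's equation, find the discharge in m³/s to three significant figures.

A = (b + z·y)·y = (2.35 + 1.9×2.15)×2.15 = 13.84 m²
P = b + 2y√(1+z²) = 2.35 + 2×2.15×√(1+1.9²) = 11.58 m
R = A/P = 13.84/11.58 = 1.194 m
Q = (1/n)·A·R^(2/3)·S^(1/2) = (1/0.024) × 13.84 × 1.194^(2/3) × 0.00023^(1/2) = 9.842 m³/s

9.84 m³/s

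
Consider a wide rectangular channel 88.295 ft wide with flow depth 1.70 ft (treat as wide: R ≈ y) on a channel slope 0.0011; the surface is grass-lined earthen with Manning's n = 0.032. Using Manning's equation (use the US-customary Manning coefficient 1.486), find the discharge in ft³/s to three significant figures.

329 ft³/s

A = b·y = 88.295 × 1.70 = 150.1 ft²
Wide channel: R ≈ y = 1.70 ft
Q = (1.486/n)·A·R^(2/3)·S^(1/2) = (1.486/0.032) × 150.1 × 1.700^(2/3) × 0.0011^(1/2) = 329.3 ft³/s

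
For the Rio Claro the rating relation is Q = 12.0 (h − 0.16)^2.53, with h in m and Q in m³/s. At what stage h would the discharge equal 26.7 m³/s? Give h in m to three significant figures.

h − h₀ = (Q/C)^(1/b) = (26.7/12.0)^(1/2.53) = 1.372 m
h = 0.16 + 1.372 = 1.532 m

1.53 m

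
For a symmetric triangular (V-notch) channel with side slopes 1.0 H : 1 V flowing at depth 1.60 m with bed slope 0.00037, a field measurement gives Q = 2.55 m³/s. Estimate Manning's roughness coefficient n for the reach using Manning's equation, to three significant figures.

0.0132

A = z·y² = 1.0×1.60² = 2.560 m²
P = 2y√(1+z²) = 2×1.60×√(1+1.0²) = 4.525 m
R = A/P = 2.560/4.525 = 0.5657 m
n = (1/Q)·A·R^(2/3)·S^(1/2) = (1/2.55) × 2.560 × 0.6840 × 0.01924 = 0.01321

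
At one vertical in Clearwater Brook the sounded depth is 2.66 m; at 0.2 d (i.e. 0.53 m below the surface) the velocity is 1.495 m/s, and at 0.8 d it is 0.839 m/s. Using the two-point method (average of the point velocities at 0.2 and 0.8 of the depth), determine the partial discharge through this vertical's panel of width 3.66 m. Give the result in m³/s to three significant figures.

v̄ = (1.495 + 0.839) / 2 = 1.167 m/s
q = v̄ × d × w = 1.167 × 2.66 × 3.66 = 11.36 m³/s

11.4 m³/s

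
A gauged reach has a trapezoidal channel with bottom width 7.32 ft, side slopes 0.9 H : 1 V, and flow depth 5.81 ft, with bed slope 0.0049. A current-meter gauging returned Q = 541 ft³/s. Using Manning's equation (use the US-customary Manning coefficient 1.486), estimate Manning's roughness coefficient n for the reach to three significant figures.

0.0303

A = (b + z·y)·y = (7.32 + 0.9×5.81)×5.81 = 72.91 ft²
P = b + 2y√(1+z²) = 7.32 + 2×5.81×√(1+0.9²) = 22.95 ft
R = A/P = 72.91/22.95 = 3.176 ft
n = (1.486/Q)·A·R^(2/3)·S^(1/2) = (1.486/541) × 72.91 × 2.161 × 0.07000 = 0.03029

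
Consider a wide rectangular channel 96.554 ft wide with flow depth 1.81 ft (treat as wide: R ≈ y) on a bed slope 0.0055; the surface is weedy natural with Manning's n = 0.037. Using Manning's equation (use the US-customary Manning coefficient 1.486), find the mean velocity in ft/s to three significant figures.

4.42 ft/s

A = b·y = 96.554 × 1.81 = 174.8 ft²
Wide channel: R ≈ y = 1.81 ft
Q = (1.486/n)·A·R^(2/3)·S^(1/2) = (1.486/0.037) × 174.8 × 1.810^(2/3) × 0.0055^(1/2) = 773.1 ft³/s
V = Q/A = 773.1/174.8 = 4.424 ft/s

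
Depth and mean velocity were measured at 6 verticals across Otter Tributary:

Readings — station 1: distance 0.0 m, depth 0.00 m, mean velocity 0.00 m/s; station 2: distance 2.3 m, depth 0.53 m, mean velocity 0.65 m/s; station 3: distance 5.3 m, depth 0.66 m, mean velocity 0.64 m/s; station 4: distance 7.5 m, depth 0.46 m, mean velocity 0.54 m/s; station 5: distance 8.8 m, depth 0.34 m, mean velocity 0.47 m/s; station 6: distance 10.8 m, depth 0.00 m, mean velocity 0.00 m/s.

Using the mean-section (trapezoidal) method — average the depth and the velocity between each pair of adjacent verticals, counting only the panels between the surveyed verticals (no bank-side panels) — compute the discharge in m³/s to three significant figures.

2.42 m³/s

Panel 1-2: Δb = 2.3 m, d̄ = (0.00+0.53)/2 = 0.265, v̄ = (0.00+0.65)/2 = 0.325 → q = 2.3×0.265×0.325 = 0.1981 m³/s
Panel 2-3: Δb = 3 m, d̄ = (0.53+0.66)/2 = 0.595, v̄ = (0.65+0.64)/2 = 0.645 → q = 3×0.595×0.645 = 1.151 m³/s
Panel 3-4: Δb = 2.2 m, d̄ = (0.66+0.46)/2 = 0.56, v̄ = (0.64+0.54)/2 = 0.59 → q = 2.2×0.56×0.59 = 0.7269 m³/s
Panel 4-5: Δb = 1.3 m, d̄ = (0.46+0.34)/2 = 0.4, v̄ = (0.54+0.47)/2 = 0.505 → q = 1.3×0.4×0.505 = 0.2626 m³/s
Panel 5-6: Δb = 2 m, d̄ = (0.34+0.00)/2 = 0.17, v̄ = (0.47+0.00)/2 = 0.235 → q = 2×0.17×0.235 = 0.07990 m³/s
Q = Σ q = 2.419 m³/s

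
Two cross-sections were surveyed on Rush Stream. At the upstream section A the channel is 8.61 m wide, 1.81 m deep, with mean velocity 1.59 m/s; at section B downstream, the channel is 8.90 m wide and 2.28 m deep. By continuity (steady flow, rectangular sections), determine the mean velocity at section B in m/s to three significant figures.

1.22 m/s

Q = A₁V₁ = (8.61×1.81) × 1.59 = 24.78 m³/s
A₂ = 8.90 × 2.28 = 20.29 m²
V₂ = Q/A₂ = 24.78/20.29 = 1.221 m/s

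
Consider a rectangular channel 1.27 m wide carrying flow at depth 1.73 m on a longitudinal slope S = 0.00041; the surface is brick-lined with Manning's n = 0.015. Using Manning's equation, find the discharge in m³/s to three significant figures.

1.78 m³/s

A = b·y = 1.27 × 1.73 = 2.197 m²
P = b + 2y = 1.27 + 2×1.73 = 4.730 m
R = A/P = 2.197/4.730 = 0.4645 m
Q = (1/n)·A·R^(2/3)·S^(1/2) = (1/0.015) × 2.197 × 0.4645^(2/3) × 0.00041^(1/2) = 1.779 m³/s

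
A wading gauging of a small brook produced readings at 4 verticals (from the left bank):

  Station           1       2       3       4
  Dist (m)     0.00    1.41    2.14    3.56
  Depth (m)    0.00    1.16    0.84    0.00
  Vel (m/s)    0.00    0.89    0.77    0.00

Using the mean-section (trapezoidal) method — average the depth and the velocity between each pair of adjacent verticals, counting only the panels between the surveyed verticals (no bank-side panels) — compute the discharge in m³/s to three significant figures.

1.20 m³/s

Panel 1-2: Δb = 1.41 m, d̄ = (0.00+1.16)/2 = 0.58, v̄ = (0.00+0.89)/2 = 0.445 → q = 1.41×0.58×0.445 = 0.3639 m³/s
Panel 2-3: Δb = 0.73 m, d̄ = (1.16+0.84)/2 = 1, v̄ = (0.89+0.77)/2 = 0.83 → q = 0.73×1×0.83 = 0.6059 m³/s
Panel 3-4: Δb = 1.42 m, d̄ = (0.84+0.00)/2 = 0.42, v̄ = (0.77+0.00)/2 = 0.385 → q = 1.42×0.42×0.385 = 0.2296 m³/s
Q = Σ q = 1.199 m³/s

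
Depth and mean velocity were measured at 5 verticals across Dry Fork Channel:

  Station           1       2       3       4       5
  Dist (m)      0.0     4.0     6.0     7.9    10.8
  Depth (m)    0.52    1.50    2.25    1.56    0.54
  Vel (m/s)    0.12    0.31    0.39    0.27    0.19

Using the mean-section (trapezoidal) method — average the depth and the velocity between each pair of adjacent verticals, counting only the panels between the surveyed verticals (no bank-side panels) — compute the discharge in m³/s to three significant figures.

4.08 m³/s

Panel 1-2: Δb = 4 m, d̄ = (0.52+1.50)/2 = 1.01, v̄ = (0.12+0.31)/2 = 0.215 → q = 4×1.01×0.215 = 0.8686 m³/s
Panel 2-3: Δb = 2 m, d̄ = (1.50+2.25)/2 = 1.875, v̄ = (0.31+0.39)/2 = 0.35 → q = 2×1.875×0.35 = 1.313 m³/s
Panel 3-4: Δb = 1.9 m, d̄ = (2.25+1.56)/2 = 1.905, v̄ = (0.39+0.27)/2 = 0.33 → q = 1.9×1.905×0.33 = 1.194 m³/s
Panel 4-5: Δb = 2.9 m, d̄ = (1.56+0.54)/2 = 1.05, v̄ = (0.27+0.19)/2 = 0.23 → q = 2.9×1.05×0.23 = 0.7004 m³/s
Q = Σ q = 4.076 m³/s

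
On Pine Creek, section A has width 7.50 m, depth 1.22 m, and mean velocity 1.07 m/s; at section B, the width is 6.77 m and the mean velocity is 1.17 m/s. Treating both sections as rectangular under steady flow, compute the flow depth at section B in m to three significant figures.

Q = A₁V₁ = (7.50×1.22) × 1.07 = 9.791 m³/s
d₂ = Q/(b₂ V₂) = 9.791/(6.77×1.17) = 1.236 m

1.24 m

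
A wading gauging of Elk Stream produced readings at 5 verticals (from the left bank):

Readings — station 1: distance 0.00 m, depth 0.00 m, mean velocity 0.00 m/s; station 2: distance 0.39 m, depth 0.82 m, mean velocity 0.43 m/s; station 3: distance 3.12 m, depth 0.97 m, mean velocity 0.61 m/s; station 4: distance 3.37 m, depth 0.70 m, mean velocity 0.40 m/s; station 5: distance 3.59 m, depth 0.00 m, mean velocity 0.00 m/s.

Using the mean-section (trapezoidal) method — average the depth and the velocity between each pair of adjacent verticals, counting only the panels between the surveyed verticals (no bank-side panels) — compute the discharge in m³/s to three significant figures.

1.43 m³/s

Panel 1-2: Δb = 0.39 m, d̄ = (0.00+0.82)/2 = 0.41, v̄ = (0.00+0.43)/2 = 0.215 → q = 0.39×0.41×0.215 = 0.03438 m³/s
Panel 2-3: Δb = 2.73 m, d̄ = (0.82+0.97)/2 = 0.895, v̄ = (0.43+0.61)/2 = 0.52 → q = 2.73×0.895×0.52 = 1.271 m³/s
Panel 3-4: Δb = 0.25 m, d̄ = (0.97+0.70)/2 = 0.835, v̄ = (0.61+0.40)/2 = 0.505 → q = 0.25×0.835×0.505 = 0.1054 m³/s
Panel 4-5: Δb = 0.22 m, d̄ = (0.70+0.00)/2 = 0.35, v̄ = (0.40+0.00)/2 = 0.2 → q = 0.22×0.35×0.2 = 0.01540 m³/s
Q = Σ q = 1.426 m³/s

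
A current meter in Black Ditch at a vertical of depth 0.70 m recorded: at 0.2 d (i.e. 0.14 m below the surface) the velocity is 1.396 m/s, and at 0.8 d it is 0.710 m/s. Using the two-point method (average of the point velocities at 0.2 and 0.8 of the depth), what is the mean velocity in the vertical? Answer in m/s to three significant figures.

v̄ = (1.396 + 0.710) / 2 = 1.053 m/s

1.05 m/s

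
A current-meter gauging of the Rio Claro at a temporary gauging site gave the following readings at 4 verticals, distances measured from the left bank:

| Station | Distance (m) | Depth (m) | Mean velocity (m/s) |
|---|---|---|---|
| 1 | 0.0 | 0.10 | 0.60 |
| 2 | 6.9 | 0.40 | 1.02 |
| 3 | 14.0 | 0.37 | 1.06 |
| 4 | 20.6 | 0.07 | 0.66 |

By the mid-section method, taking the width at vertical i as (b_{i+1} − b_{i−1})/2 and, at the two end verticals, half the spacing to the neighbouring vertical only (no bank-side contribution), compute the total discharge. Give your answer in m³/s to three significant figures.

5.90 m³/s

w_1 = (6.9 − 0.0)/2 = 3.45 m; q_1 = 0.60 × 0.10 × 3.45 = 0.2070 m³/s
w_2 = (14.0 − 0.0)/2 = 7 m; q_2 = 1.02 × 0.40 × 7 = 2.856 m³/s
w_3 = (20.6 − 6.9)/2 = 6.85 m; q_3 = 1.06 × 0.37 × 6.85 = 2.687 m³/s
w_4 = (20.6 − 14.0)/2 = 3.3 m; q_4 = 0.66 × 0.07 × 3.3 = 0.1525 m³/s
Q = Σ qᵢ = 5.902 m³/s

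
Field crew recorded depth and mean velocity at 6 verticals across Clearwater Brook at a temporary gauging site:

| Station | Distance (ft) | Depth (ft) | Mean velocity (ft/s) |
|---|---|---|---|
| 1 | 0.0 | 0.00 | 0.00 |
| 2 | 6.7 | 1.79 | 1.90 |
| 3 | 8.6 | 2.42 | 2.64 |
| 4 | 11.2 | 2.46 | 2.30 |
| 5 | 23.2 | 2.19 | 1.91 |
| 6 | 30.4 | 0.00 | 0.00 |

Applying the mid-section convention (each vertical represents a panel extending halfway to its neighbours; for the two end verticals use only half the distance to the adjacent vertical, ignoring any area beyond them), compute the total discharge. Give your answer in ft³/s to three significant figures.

w_2 = (8.6 − 0.0)/2 = 4.3 ft; q_2 = 1.90 × 1.79 × 4.3 = 14.62 ft³/s
w_3 = (11.2 − 6.7)/2 = 2.25 ft; q_3 = 2.64 × 2.42 × 2.25 = 14.37 ft³/s
w_4 = (23.2 − 8.6)/2 = 7.3 ft; q_4 = 2.30 × 2.46 × 7.3 = 41.30 ft³/s
w_5 = (30.4 − 11.2)/2 = 9.6 ft; q_5 = 1.91 × 2.19 × 9.6 = 40.16 ft³/s
Stations 1, 6 contribute zero (depth or velocity is 0).
Q = Σ qᵢ = 110.5 ft³/s

110 ft³/s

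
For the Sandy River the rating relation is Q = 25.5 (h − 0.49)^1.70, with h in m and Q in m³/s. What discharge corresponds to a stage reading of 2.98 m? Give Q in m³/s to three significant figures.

120 m³/s

Q = 25.5 × (2.98 − 0.49)^1.70 = 25.5 × 2.49^1.70 = 120.2 m³/s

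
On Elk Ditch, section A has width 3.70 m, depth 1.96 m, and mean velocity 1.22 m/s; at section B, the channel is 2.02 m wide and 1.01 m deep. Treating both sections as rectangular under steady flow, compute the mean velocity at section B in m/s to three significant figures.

Q = A₁V₁ = (3.70×1.96) × 1.22 = 8.847 m³/s
A₂ = 2.02 × 1.01 = 2.040 m²
V₂ = Q/A₂ = 8.847/2.040 = 4.337 m/s

4.34 m/s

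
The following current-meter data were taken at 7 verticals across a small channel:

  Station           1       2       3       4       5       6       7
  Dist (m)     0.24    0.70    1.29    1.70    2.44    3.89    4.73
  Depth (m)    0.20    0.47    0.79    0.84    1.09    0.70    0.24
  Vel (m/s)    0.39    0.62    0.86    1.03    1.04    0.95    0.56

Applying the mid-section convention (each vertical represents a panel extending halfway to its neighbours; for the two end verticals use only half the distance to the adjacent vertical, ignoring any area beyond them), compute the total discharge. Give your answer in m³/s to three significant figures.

w_1 = (0.70 − 0.24)/2 = 0.23 m; q_1 = 0.39 × 0.20 × 0.23 = 0.01794 m³/s
w_2 = (1.29 − 0.24)/2 = 0.525 m; q_2 = 0.62 × 0.47 × 0.525 = 0.1530 m³/s
w_3 = (1.70 − 0.70)/2 = 0.5 m; q_3 = 0.86 × 0.79 × 0.5 = 0.3397 m³/s
w_4 = (2.44 − 1.29)/2 = 0.575 m; q_4 = 1.03 × 0.84 × 0.575 = 0.4975 m³/s
w_5 = (3.89 − 1.70)/2 = 1.095 m; q_5 = 1.04 × 1.09 × 1.095 = 1.241 m³/s
w_6 = (4.73 − 2.44)/2 = 1.145 m; q_6 = 0.95 × 0.70 × 1.145 = 0.7614 m³/s
w_7 = (4.73 − 3.89)/2 = 0.42 m; q_7 = 0.56 × 0.24 × 0.42 = 0.05645 m³/s
Q = Σ qᵢ = 3.067 m³/s

3.07 m³/s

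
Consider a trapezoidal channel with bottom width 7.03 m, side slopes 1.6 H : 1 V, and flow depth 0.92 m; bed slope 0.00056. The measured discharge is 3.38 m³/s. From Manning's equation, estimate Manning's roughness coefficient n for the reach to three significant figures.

0.0450

A = (b + z·y)·y = (7.03 + 1.6×0.92)×0.92 = 7.822 m²
P = b + 2y√(1+z²) = 7.03 + 2×0.92×√(1+1.6²) = 10.50 m
R = A/P = 7.822/10.50 = 0.7448 m
n = (1/Q)·A·R^(2/3)·S^(1/2) = (1/3.38) × 7.822 × 0.8217 × 0.02366 = 0.04500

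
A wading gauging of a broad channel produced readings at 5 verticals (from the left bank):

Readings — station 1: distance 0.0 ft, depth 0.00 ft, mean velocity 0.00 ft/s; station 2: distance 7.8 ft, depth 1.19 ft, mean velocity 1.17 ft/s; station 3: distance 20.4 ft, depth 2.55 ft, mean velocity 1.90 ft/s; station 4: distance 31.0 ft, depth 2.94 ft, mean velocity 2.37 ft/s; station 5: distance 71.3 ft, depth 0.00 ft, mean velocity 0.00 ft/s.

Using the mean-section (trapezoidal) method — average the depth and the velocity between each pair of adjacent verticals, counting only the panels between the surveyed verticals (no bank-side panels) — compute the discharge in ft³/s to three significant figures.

171 ft³/s

Panel 1-2: Δb = 7.8 ft, d̄ = (0.00+1.19)/2 = 0.595, v̄ = (0.00+1.17)/2 = 0.585 → q = 7.8×0.595×0.585 = 2.715 ft³/s
Panel 2-3: Δb = 12.6 ft, d̄ = (1.19+2.55)/2 = 1.87, v̄ = (1.17+1.90)/2 = 1.535 → q = 12.6×1.87×1.535 = 36.17 ft³/s
Panel 3-4: Δb = 10.6 ft, d̄ = (2.55+2.94)/2 = 2.745, v̄ = (1.90+2.37)/2 = 2.135 → q = 10.6×2.745×2.135 = 62.12 ft³/s
Panel 4-5: Δb = 40.3 ft, d̄ = (2.94+0.00)/2 = 1.47, v̄ = (2.37+0.00)/2 = 1.185 → q = 40.3×1.47×1.185 = 70.20 ft³/s
Q = Σ q = 171.2 ft³/s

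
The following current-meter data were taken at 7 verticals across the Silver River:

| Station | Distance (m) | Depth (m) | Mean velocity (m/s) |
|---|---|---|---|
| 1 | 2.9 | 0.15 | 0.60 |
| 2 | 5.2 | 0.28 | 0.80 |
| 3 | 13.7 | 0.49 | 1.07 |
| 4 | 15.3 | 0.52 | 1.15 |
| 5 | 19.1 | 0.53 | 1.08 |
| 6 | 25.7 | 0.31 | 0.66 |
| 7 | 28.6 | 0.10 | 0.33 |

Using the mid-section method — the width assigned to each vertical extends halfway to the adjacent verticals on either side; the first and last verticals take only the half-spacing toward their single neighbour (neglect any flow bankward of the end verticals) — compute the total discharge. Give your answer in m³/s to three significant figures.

9.57 m³/s

w_1 = (5.2 − 2.9)/2 = 1.15 m; q_1 = 0.60 × 0.15 × 1.15 = 0.1035 m³/s
w_2 = (13.7 − 2.9)/2 = 5.4 m; q_2 = 0.80 × 0.28 × 5.4 = 1.210 m³/s
w_3 = (15.3 − 5.2)/2 = 5.05 m; q_3 = 1.07 × 0.49 × 5.05 = 2.648 m³/s
w_4 = (19.1 − 13.7)/2 = 2.7 m; q_4 = 1.15 × 0.52 × 2.7 = 1.615 m³/s
w_5 = (25.7 − 15.3)/2 = 5.2 m; q_5 = 1.08 × 0.53 × 5.2 = 2.976 m³/s
w_6 = (28.6 − 19.1)/2 = 4.75 m; q_6 = 0.66 × 0.31 × 4.75 = 0.9719 m³/s
w_7 = (28.6 − 25.7)/2 = 1.45 m; q_7 = 0.33 × 0.10 × 1.45 = 0.04785 m³/s
Q = Σ qᵢ = 9.572 m³/s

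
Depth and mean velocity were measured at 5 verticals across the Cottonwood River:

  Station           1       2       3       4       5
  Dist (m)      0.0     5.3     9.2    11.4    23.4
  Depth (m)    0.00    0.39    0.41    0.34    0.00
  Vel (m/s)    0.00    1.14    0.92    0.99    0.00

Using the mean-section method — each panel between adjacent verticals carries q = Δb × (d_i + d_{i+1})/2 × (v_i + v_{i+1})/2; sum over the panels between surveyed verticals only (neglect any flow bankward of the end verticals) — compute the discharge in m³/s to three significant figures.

Panel 1-2: Δb = 5.3 m, d̄ = (0.00+0.39)/2 = 0.195, v̄ = (0.00+1.14)/2 = 0.57 → q = 5.3×0.195×0.57 = 0.5891 m³/s
Panel 2-3: Δb = 3.9 m, d̄ = (0.39+0.41)/2 = 0.4, v̄ = (1.14+0.92)/2 = 1.03 → q = 3.9×0.4×1.03 = 1.607 m³/s
Panel 3-4: Δb = 2.2 m, d̄ = (0.41+0.34)/2 = 0.375, v̄ = (0.92+0.99)/2 = 0.955 → q = 2.2×0.375×0.955 = 0.7879 m³/s
Panel 4-5: Δb = 12 m, d̄ = (0.34+0.00)/2 = 0.17, v̄ = (0.99+0.00)/2 = 0.495 → q = 12×0.17×0.495 = 1.010 m³/s
Q = Σ q = 3.994 m³/s

3.99 m³/s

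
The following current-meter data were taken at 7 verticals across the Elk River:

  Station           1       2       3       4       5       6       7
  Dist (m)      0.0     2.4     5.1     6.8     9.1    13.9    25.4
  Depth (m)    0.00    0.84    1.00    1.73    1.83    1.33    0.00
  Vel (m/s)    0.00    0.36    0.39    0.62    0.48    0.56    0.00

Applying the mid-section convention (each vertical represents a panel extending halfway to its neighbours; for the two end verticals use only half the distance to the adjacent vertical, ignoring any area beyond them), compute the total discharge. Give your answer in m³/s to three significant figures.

w_2 = (5.1 − 0.0)/2 = 2.55 m; q_2 = 0.36 × 0.84 × 2.55 = 0.7711 m³/s
w_3 = (6.8 − 2.4)/2 = 2.2 m; q_3 = 0.39 × 1.00 × 2.2 = 0.8580 m³/s
w_4 = (9.1 − 5.1)/2 = 2 m; q_4 = 0.62 × 1.73 × 2 = 2.145 m³/s
w_5 = (13.9 − 6.8)/2 = 3.55 m; q_5 = 0.48 × 1.83 × 3.55 = 3.118 m³/s
w_6 = (25.4 − 9.1)/2 = 8.15 m; q_6 = 0.56 × 1.33 × 8.15 = 6.070 m³/s
Stations 1, 7 contribute zero (depth or velocity is 0).
Q = Σ qᵢ = 12.96 m³/s

13.0 m³/s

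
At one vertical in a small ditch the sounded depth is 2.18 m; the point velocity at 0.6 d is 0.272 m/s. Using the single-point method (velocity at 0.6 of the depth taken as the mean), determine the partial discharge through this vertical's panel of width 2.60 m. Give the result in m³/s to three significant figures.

v̄ = v₀.₆ = 0.272 m/s
q = v̄ × d × w = 0.2720 × 2.18 × 2.60 = 1.542 m³/s

1.54 m³/s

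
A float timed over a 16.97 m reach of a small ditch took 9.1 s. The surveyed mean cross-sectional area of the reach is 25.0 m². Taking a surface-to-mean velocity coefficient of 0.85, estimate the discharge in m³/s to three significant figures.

v_surface = L / t̄ = 16.97 / 9.1 = 1.865 m/s
v_mean = 0.85 × 1.865 = 1.585 m/s
Q = A × v_mean = 25.0 × 1.585 = 39.63 m³/s

39.6 m³/s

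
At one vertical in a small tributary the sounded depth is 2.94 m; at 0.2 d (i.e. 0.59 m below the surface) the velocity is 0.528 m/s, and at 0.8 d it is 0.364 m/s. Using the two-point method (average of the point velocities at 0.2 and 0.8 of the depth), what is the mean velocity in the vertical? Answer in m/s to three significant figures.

v̄ = (0.528 + 0.364) / 2 = 0.4460 m/s

0.446 m/s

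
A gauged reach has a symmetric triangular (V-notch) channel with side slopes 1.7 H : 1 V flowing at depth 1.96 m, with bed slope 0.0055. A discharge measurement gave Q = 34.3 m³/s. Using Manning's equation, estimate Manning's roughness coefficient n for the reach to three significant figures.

A = z·y² = 1.7×1.96² = 6.531 m²
P = 2y√(1+z²) = 2×1.96×√(1+1.7²) = 7.731 m
R = A/P = 6.531/7.731 = 0.8447 m
n = (1/Q)·A·R^(2/3)·S^(1/2) = (1/34.3) × 6.531 × 0.8936 × 0.07416 = 0.01262

0.0126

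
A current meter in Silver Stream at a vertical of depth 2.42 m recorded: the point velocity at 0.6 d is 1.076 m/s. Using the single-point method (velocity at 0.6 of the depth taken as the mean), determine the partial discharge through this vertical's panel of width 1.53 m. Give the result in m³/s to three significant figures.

3.98 m³/s

v̄ = v₀.₆ = 1.076 m/s
q = v̄ × d × w = 1.076 × 2.42 × 1.53 = 3.984 m³/s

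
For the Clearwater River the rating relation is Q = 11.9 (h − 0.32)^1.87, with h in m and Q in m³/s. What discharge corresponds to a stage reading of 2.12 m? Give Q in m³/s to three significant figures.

Q = 11.9 × (2.12 − 0.32)^1.87 = 11.9 × 1.8^1.87 = 35.72 m³/s

35.7 m³/s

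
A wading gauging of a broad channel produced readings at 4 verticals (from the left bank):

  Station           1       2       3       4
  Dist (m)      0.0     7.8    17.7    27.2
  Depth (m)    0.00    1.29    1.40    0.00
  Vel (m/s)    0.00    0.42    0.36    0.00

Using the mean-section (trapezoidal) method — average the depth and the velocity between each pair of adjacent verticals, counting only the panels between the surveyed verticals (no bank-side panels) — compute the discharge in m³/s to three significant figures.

Panel 1-2: Δb = 7.8 m, d̄ = (0.00+1.29)/2 = 0.645, v̄ = (0.00+0.42)/2 = 0.21 → q = 7.8×0.645×0.21 = 1.057 m³/s
Panel 2-3: Δb = 9.9 m, d̄ = (1.29+1.40)/2 = 1.345, v̄ = (0.42+0.36)/2 = 0.39 → q = 9.9×1.345×0.39 = 5.193 m³/s
Panel 3-4: Δb = 9.5 m, d̄ = (1.40+0.00)/2 = 0.7, v̄ = (0.36+0.00)/2 = 0.18 → q = 9.5×0.7×0.18 = 1.197 m³/s
Q = Σ q = 7.447 m³/s

7.45 m³/s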